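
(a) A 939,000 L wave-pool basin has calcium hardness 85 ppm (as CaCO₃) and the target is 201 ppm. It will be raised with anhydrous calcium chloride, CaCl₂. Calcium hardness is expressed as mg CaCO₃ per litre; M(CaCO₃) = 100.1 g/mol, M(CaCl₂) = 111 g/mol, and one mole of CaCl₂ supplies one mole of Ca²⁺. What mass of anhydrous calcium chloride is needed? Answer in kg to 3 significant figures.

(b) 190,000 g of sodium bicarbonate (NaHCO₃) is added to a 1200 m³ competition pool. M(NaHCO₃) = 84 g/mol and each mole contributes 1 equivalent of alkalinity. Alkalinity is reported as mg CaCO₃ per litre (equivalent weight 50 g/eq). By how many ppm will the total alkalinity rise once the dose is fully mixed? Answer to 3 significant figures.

(a) Hardness to add: (201 − 85) = 116 mg/L as CaCO₃ × 939,000 L = 108,900 g as CaCO₃.
(a) Moles of Ca²⁺ (1 mol Ca²⁺ ≡ 1 mol CaCO₃): 108,900 / 100.1 g/mol = 1088 mol.
(a) Mass of CaCl₂: 1088 × 111 = 120,800 g.

(b) Volume: 1200 m³ = 1,200,000 L.
(b) Moles of NaHCO₃: 190,000 g ÷ 84 g/mol = 2262 mol → 2262 eq of alkalinity.
(b) As CaCO₃: 2262 eq × 50 g/eq = 113,100 g.
(b) Rise: 113,100 g / 1,200,000 L × 1000 = 94.25 mg/L.

(a) 121 kg; (b) 94.2 ppm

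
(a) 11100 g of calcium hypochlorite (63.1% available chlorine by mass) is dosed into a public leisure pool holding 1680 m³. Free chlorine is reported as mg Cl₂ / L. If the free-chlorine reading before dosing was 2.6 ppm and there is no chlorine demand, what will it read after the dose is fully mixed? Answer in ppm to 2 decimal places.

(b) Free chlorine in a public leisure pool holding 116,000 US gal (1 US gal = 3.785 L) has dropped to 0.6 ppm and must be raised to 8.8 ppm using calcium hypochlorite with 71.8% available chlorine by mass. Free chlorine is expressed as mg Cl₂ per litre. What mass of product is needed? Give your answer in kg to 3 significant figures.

(a) 6.77 ppm; (b) 5.01 kg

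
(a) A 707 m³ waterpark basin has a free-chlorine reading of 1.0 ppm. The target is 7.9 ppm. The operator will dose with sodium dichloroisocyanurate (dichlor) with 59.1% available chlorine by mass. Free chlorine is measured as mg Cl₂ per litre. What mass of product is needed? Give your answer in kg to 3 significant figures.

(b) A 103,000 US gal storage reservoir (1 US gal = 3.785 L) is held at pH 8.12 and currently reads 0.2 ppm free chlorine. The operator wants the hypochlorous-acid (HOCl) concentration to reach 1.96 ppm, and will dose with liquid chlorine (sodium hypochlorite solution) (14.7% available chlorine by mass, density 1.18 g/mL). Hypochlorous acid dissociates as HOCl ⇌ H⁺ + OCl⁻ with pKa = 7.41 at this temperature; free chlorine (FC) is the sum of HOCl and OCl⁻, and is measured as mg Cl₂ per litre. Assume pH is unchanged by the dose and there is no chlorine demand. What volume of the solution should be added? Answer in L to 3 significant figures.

(a) 8.25 kg; (b) 26.5 L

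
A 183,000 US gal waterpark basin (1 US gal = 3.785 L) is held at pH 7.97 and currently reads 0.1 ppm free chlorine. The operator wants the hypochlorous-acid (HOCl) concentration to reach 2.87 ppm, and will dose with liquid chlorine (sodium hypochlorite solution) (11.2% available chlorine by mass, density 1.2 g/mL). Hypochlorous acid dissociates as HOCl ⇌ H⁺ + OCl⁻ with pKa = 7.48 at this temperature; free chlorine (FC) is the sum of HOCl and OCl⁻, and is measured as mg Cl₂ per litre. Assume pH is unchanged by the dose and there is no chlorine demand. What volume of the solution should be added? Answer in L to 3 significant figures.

Volume: 183,000 US gal × 3.785 L/gal = 692,655 L.
[OCl⁻]/[HOCl] = 10^(pH − pKa) = 10^(7.97 − 7.48) = 3.09; fraction as HOCl = 1/(1 + 3.09) = 0.2445.
Free chlorine required for 2.87 ppm HOCl: 2.87 / 0.2445 = 11.74 ppm.
FC to add: 11.74 − 0.1 = 11.64 mg/L as Cl₂.
Cl₂ equivalent: 11.64 mg/L × 692,655 L = 8062 g.
Product at 11.2% available Cl: 8062 / 0.112 = 71,980 g.
Volume: 71,980 g ÷ 1.2 g/mL = 59,980 mL.

60.0 L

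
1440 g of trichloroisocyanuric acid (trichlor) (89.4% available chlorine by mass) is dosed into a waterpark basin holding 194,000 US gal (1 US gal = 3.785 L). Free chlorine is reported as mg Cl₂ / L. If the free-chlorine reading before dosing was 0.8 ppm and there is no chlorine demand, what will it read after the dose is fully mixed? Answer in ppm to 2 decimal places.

Volume: 194,000 US gal × 3.785 L/gal = 734,290 L.
Available chlorine delivered: 1440 g × 0.894 = 1287 g as Cl₂.
Concentration rise: 1287 g / 734,290 L = 1.753 mg/L = 1.75 ppm.
Final FC: 0.8 + 1.75 = 2.55 ppm.

2.55 ppm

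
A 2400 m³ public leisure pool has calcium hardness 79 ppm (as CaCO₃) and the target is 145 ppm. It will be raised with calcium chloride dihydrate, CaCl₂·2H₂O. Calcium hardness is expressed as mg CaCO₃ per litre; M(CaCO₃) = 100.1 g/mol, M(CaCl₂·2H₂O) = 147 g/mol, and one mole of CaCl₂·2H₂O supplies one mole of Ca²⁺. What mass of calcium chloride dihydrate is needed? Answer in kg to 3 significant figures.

Volume: 2400 m³ = 2,400,000 L.
Hardness to add: (145 − 79) = 66 mg/L as CaCO₃ × 2,400,000 L = 158,400 g as CaCO₃.
Moles of Ca²⁺ (1 mol Ca²⁺ ≡ 1 mol CaCO₃): 158,400 / 100.1 g/mol = 1582 mol.
Mass of CaCl₂·2H₂O: 1582 × 147 = 232,600 g.

233 kg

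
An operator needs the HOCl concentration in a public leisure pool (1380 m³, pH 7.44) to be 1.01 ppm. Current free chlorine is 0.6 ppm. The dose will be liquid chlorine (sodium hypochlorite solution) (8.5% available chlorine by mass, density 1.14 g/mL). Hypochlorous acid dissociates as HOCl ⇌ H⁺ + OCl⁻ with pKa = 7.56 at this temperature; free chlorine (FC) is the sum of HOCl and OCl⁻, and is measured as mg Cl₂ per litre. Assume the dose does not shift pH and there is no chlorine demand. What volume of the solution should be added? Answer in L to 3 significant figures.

16.8 L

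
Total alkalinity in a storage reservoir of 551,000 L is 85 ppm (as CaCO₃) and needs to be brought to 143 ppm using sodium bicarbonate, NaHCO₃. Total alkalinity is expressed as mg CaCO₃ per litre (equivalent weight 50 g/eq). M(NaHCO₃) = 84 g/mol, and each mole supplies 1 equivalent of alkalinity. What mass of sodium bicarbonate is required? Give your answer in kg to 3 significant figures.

Alkalinity to add: (143 − 85) = 58 mg/L as CaCO₃ × 551,000 L = 31,960 g as CaCO₃.
Equivalents: 31,960 g ÷ 50 g/eq = 639.2 eq.
NaHCO₃ supplies 1 eq per mole → 639.2 mol.
Mass: 639.2 mol × 84 g/mol = 53,690 g.

53.7 kg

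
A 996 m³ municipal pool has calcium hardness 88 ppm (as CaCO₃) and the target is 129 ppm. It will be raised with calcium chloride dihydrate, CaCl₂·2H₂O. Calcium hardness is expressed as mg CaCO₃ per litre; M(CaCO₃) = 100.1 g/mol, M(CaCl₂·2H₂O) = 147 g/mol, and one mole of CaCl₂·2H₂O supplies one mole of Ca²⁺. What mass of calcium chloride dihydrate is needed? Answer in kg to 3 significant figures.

60.0 kg

Volume: 996 m³ = 996,000 L.
Hardness to add: (129 − 88) = 41 mg/L as CaCO₃ × 996,000 L = 40,840 g as CaCO₃.
Moles of Ca²⁺ (1 mol Ca²⁺ ≡ 1 mol CaCO₃): 40,840 / 100.1 g/mol = 408 mol.
Mass of CaCl₂·2H₂O: 408 × 147 = 59,970 g.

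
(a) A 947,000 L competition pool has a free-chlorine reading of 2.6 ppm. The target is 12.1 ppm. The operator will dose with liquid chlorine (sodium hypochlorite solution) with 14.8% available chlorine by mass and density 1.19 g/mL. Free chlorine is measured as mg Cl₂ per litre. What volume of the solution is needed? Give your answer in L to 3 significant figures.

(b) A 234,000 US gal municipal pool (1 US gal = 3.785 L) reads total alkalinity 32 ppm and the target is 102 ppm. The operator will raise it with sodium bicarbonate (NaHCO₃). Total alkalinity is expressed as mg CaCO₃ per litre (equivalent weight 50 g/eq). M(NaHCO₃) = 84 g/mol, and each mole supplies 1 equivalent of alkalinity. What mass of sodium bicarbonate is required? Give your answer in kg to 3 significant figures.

(a) Chlorine deficit: 12.1 − 2.6 = 9.5 ppm = 9.5 mg/L as Cl₂.
(a) Cl₂ equivalent needed: 9.5 mg/L × 947,000 L = 8,996,000 mg = 8996 g.
(a) Product at 14.8% available chlorine: 8996 / 0.148 = 60,790 g.
(a) Volume at density 1.19 g/mL: 60,790 g ÷ 1.19 g/mL = 51,080 mL.

(b) Volume: 234,000 US gal × 3.785 L/gal = 885,690 L.
(b) Alkalinity to add: (102 − 32) = 70 mg/L as CaCO₃ × 885,690 L = 62,000 g as CaCO₃.
(b) Equivalents: 62,000 g ÷ 50 g/eq = 1240 eq.
(b) NaHCO₃ supplies 1 eq per mole → 1240 mol.
(b) Mass: 1240 mol × 84 g/mol = 104,200 g.

(a) 51.1 L; (b) 104 kg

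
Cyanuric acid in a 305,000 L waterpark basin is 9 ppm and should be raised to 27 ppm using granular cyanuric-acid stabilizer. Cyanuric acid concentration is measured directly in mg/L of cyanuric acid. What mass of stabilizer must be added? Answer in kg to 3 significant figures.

5.49 kg

CYA to add: (27 − 9) = 18 mg/L × 305,000 L = 5490 g cyanuric acid.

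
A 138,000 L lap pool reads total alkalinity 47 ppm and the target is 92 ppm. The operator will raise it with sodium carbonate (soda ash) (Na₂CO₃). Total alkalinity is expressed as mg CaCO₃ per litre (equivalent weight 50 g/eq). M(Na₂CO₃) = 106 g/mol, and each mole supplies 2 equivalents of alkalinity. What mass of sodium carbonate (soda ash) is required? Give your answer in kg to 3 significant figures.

Alkalinity to add: (92 − 47) = 45 mg/L as CaCO₃ × 138,000 L = 6210 g as CaCO₃.
Equivalents: 6210 g ÷ 50 g/eq = 124.2 eq.
Each mole of Na₂CO₃ supplies 2 eq, so 124.2 / 2 = 62.1 mol.
Mass: 62.1 mol × 106 g/mol = 6583 g.

6.58 kg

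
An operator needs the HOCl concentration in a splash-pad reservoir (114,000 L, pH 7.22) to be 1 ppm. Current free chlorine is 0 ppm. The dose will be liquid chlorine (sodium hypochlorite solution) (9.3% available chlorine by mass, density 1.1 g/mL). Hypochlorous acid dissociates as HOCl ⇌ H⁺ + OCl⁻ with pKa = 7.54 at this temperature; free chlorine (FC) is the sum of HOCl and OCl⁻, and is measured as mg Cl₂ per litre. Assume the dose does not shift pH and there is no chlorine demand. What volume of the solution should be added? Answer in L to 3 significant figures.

[OCl⁻]/[HOCl] = 10^(pH − pKa) = 10^(7.22 − 7.54) = 0.4786; fraction as HOCl = 1/(1 + 0.4786) = 0.6763.
Free chlorine required for 1 ppm HOCl: 1 / 0.6763 = 1.479 ppm.
FC to add: 1.479 − 0 = 1.479 mg/L as Cl₂.
Cl₂ equivalent: 1.479 mg/L × 114,000 L = 168.6 g.
Product at 9.3% available Cl: 168.6 / 0.093 = 1813 g.
Volume: 1813 g ÷ 1.1 g/mL = 1648 mL.

1.65 L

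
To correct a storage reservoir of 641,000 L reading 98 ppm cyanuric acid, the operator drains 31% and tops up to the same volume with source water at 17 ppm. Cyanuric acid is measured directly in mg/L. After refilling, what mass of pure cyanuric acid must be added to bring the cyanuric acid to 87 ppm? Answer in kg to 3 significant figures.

After draining 31% and refilling: 98 × 0.69 + 17 × 0.31 = 72.89 ppm.
Deficit to target: 87 − 72.89 = 14.11 mg/L.
Mass: 14.11 mg/L × 641,000 L = 9045 g cyanuric acid.

9.04 kg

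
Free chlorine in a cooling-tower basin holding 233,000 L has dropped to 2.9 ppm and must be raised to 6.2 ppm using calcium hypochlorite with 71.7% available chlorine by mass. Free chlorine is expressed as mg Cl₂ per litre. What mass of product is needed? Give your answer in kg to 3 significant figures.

1.07 kg

Chlorine deficit: 6.2 − 2.9 = 3.3 ppm = 3.3 mg/L as Cl₂.
Cl₂ equivalent needed: 3.3 mg/L × 233,000 L = 768,900 mg = 768.9 g.
Product at 71.7% available chlorine: 768.9 / 0.717 = 1072 g.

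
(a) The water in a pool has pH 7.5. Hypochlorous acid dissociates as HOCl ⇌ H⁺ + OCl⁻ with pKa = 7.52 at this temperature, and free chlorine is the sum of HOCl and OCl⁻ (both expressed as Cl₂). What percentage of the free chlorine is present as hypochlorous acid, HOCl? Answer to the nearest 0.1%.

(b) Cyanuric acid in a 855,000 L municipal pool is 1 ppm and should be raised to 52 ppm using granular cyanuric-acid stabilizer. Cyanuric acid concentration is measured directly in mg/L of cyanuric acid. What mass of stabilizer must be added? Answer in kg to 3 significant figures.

(a) 51.2%; (b) 43.6 kg

(a) [OCl⁻]/[HOCl] = 10^(pH − pKa) = 10^(7.5 − 7.52) = 10^-0.02 = 0.955.
(a) Fraction as HOCl = 1 / (1 + 0.955) = 0.5115.

(b) CYA to add: (52 − 1) = 51 mg/L × 855,000 L = 43,600 g cyanuric acid.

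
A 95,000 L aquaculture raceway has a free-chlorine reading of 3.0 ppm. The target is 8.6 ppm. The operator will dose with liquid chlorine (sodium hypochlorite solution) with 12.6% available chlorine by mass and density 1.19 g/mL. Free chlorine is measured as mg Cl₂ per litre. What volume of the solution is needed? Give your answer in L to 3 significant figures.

3.55 L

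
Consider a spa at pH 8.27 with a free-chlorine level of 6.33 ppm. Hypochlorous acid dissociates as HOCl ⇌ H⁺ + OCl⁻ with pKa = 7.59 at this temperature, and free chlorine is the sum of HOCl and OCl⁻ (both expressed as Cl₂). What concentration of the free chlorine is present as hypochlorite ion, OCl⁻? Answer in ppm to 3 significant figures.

[OCl⁻]/[HOCl] = 10^(pH − pKa) = 10^(8.27 − 7.59) = 10^0.68 = 4.786.
Fraction as HOCl = 1 / (1 + 4.786) = 0.1728.
OCl⁻ = (1 − 0.1728) × 6.33 ppm = 5.236 ppm.

5.24 ppm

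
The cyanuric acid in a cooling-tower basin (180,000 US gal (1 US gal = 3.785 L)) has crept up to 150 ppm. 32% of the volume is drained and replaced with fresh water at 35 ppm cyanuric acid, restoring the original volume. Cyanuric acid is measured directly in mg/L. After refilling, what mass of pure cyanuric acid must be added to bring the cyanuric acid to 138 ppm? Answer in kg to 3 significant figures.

16.9 kg

Volume: 180,000 US gal × 3.785 L/gal = 681,300 L.
After draining 32% and refilling: 150 × 0.68 + 35 × 0.32 = 113.2 ppm.
Deficit to target: 138 − 113.2 = 24.8 mg/L.
Mass: 24.8 mg/L × 681,300 L = 16,900 g cyanuric acid.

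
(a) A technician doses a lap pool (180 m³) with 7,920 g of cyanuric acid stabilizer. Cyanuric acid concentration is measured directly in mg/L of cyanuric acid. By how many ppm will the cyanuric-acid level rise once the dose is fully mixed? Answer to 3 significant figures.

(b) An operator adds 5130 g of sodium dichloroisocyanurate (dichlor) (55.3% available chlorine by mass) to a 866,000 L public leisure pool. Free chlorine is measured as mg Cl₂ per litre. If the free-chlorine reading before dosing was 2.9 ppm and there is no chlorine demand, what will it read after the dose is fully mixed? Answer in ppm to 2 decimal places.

(a) 44.0 ppm; (b) 6.18 ppm

(a) Volume: 180 m³ = 180,000 L.
(a) Rise: 7,920 g / 180,000 L × 1000 = 44 mg/L.

(b) Available chlorine delivered: 5130 g × 0.553 = 2837 g as Cl₂.
(b) Concentration rise: 2837 g / 866,000 L = 3.276 mg/L = 3.28 ppm.
(b) Final FC: 2.9 + 3.28 = 6.18 ppm.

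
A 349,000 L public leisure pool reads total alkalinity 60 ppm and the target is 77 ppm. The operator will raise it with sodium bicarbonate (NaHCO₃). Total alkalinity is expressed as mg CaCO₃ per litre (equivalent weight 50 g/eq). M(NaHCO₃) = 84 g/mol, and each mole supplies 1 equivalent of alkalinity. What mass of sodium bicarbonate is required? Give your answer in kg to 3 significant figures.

9.97 kg

Alkalinity to add: (77 − 60) = 17 mg/L as CaCO₃ × 349,000 L = 5933 g as CaCO₃.
Equivalents: 5933 g ÷ 50 g/eq = 118.7 eq.
NaHCO₃ supplies 1 eq per mole → 118.7 mol.
Mass: 118.7 mol × 84 g/mol = 9967 g.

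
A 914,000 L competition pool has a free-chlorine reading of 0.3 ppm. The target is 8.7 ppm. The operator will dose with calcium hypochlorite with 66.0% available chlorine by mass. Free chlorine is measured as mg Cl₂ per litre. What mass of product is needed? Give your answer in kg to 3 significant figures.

Chlorine deficit: 8.7 − 0.3 = 8.4 ppm = 8.4 mg/L as Cl₂.
Cl₂ equivalent needed: 8.4 mg/L × 914,000 L = 7,678,000 mg = 7678 g.
Product at 66.0% available chlorine: 7678 / 0.66 = 11,630 g.

11.6 kg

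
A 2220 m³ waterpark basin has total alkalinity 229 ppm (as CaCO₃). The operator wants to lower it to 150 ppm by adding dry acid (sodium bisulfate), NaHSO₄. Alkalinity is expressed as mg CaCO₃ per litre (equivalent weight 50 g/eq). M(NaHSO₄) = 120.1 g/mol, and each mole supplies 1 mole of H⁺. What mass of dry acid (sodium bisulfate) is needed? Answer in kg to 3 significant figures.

Volume: 2220 m³ = 2,220,000 L.
Alkalinity to neutralize: (229 − 150) = 79 mg/L as CaCO₃ × 2,220,000 L = 175,400 g as CaCO₃.
Equivalents of H⁺ required: 175,400 ÷ 50 g/eq = 3508 eq = 3508 mol NaHSO₄.
Mass of NaHSO₄: 3508 × 120.1 = 421,300 g.

421 kg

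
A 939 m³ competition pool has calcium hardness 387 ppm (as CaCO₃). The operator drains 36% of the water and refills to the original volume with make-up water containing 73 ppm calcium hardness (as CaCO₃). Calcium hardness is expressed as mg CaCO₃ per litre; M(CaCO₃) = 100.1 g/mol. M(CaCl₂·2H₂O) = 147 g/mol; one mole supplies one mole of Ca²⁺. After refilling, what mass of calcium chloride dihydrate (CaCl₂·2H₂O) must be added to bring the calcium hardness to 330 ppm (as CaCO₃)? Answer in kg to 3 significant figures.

77.3 kg

Volume: 939 m³ = 939,000 L.
After draining 36% and refilling: 387 × 0.64 + 73 × 0.36 = 273.96 ppm.
Deficit to target: 330 − 273.96 = 56.04 mg/L.
As CaCO₃: 56.04 mg/L × 939,000 L = 52,620 g; ÷ 100.1 = 525.7 mol Ca²⁺.
Mass: 525.7 × 147 = 77,280 g.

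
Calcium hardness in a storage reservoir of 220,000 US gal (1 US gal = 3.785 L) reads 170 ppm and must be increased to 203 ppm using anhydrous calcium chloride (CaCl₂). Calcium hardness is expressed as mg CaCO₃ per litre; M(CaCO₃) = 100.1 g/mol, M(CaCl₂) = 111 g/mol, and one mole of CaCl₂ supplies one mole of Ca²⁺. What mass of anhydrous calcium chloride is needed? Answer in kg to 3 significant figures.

Volume: 220,000 US gal × 3.785 L/gal = 832,700 L.
Hardness to add: (203 − 170) = 33 mg/L as CaCO₃ × 832,700 L = 27,480 g as CaCO₃.
Moles of Ca²⁺ (1 mol Ca²⁺ ≡ 1 mol CaCO₃): 27,480 / 100.1 g/mol = 274.5 mol.
Mass of CaCl₂: 274.5 × 111 = 30,470 g.

30.5 kg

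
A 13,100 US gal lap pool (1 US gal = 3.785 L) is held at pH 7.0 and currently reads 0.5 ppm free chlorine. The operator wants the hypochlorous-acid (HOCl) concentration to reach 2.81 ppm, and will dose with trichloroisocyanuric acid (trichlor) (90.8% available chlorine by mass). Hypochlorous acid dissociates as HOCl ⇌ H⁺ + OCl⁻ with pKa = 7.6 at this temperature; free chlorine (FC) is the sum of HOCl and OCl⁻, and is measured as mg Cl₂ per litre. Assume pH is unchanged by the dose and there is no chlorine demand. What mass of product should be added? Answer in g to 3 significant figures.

165 g

Volume: 13,100 US gal × 3.785 L/gal = 49,584 L.
[OCl⁻]/[HOCl] = 10^(pH − pKa) = 10^(7.0 − 7.6) = 0.2512; fraction as HOCl = 1/(1 + 0.2512) = 0.7992.
Free chlorine required for 2.81 ppm HOCl: 2.81 / 0.7992 = 3.516 ppm.
FC to add: 3.516 − 0.5 = 3.016 mg/L as Cl₂.
Cl₂ equivalent: 3.016 mg/L × 49,584 L = 149.5 g.
Product at 90.8% available Cl: 149.5 / 0.908 = 164.7 g.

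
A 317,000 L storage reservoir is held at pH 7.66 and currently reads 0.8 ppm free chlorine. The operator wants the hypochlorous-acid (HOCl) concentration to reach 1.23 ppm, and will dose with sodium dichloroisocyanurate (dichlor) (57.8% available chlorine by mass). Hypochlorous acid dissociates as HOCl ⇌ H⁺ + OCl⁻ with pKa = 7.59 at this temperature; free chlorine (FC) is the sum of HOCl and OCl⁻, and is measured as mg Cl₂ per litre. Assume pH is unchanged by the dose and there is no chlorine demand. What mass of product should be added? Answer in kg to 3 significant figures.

[OCl⁻]/[HOCl] = 10^(pH − pKa) = 10^(7.66 − 7.59) = 1.175; fraction as HOCl = 1/(1 + 1.175) = 0.4598.
Free chlorine required for 1.23 ppm HOCl: 1.23 / 0.4598 = 2.675 ppm.
FC to add: 2.675 − 0.8 = 1.875 mg/L as Cl₂.
Cl₂ equivalent: 1.875 mg/L × 317,000 L = 594.4 g.
Product at 57.8% available Cl: 594.4 / 0.578 = 1028 g.

1.03 kg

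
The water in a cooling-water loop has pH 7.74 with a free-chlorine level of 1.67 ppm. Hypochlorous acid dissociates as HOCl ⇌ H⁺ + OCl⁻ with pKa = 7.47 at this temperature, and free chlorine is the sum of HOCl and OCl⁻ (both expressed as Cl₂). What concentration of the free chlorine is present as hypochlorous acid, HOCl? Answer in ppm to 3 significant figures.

[OCl⁻]/[HOCl] = 10^(pH − pKa) = 10^(7.74 − 7.47) = 10^0.27 = 1.862.
Fraction as HOCl = 1 / (1 + 1.862) = 0.3494.
HOCl = 0.3494 × 1.67 ppm = 0.5835 ppm.

0.583 ppm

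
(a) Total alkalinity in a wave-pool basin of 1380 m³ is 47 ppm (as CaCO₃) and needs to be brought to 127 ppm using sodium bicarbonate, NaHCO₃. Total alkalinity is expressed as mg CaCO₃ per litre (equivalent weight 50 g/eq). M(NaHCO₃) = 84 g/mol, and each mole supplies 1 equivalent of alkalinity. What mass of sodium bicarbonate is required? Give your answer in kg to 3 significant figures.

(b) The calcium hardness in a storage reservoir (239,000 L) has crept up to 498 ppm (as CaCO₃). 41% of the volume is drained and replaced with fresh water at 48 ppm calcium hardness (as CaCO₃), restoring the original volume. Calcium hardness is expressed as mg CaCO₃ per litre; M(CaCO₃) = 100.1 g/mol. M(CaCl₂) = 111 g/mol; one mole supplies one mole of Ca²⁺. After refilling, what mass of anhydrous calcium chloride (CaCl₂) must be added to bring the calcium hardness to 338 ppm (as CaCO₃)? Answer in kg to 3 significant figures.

(a) 185 kg; (b) 6.49 kg

(a) Volume: 1380 m³ = 1,380,000 L.
(a) Alkalinity to add: (127 − 47) = 80 mg/L as CaCO₃ × 1,380,000 L = 110,400 g as CaCO₃.
(a) Equivalents: 110,400 g ÷ 50 g/eq = 2208 eq.
(a) NaHCO₃ supplies 1 eq per mole → 2208 mol.
(a) Mass: 2208 mol × 84 g/mol = 185,500 g.

(b) After draining 41% and refilling: 498 × 0.59 + 48 × 0.41 = 313.5 ppm.
(b) Deficit to target: 338 − 313.5 = 24.5 mg/L.
(b) As CaCO₃: 24.5 mg/L × 239,000 L = 5855 g; ÷ 100.1 = 58.5 mol Ca²⁺.
(b) Mass: 58.5 × 111 = 6493 g.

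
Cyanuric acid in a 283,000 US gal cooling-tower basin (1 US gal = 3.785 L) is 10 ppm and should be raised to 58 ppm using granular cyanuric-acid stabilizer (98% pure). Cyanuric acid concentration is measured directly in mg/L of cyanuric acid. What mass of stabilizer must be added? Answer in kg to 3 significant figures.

52.5 kg

Volume: 283,000 US gal × 3.785 L/gal = 1,071,155 L.
CYA to add: (58 − 10) = 48 mg/L × 1,071,155 L = 51,420 g cyanuric acid.
At 98% purity: 51,420 / 0.98 = 52,460 g product.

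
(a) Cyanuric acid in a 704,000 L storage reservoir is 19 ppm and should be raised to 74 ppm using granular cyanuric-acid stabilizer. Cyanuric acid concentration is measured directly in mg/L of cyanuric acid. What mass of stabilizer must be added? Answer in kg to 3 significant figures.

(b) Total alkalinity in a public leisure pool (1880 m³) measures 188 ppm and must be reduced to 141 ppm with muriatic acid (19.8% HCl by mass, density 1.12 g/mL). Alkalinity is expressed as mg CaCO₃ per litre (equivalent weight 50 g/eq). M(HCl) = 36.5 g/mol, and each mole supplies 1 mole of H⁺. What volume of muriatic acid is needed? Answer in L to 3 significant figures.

(a) 38.7 kg; (b) 291 L

(a) CYA to add: (74 − 19) = 55 mg/L × 704,000 L = 38,720 g cyanuric acid.

(b) Volume: 1880 m³ = 1,880,000 L.
(b) Alkalinity to neutralize: (188 − 141) = 47 mg/L as CaCO₃ × 1,880,000 L = 88,360 g as CaCO₃.
(b) Equivalents of H⁺ required: 88,360 ÷ 50 g/eq = 1767 eq = 1767 mol HCl.
(b) Mass of HCl: 1767 × 36.5 = 64,500 g.
(b) Mass of 19.8% solution: 64,500 / 0.198 = 325,800 g.
(b) Volume: 325,800 g ÷ 1.12 g/mL = 290,900 mL.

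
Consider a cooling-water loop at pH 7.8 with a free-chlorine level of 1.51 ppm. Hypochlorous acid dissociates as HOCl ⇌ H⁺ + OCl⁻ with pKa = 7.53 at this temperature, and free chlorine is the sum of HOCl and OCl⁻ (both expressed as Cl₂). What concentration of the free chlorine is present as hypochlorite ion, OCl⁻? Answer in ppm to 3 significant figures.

0.982 ppm

[OCl⁻]/[HOCl] = 10^(pH − pKa) = 10^(7.8 − 7.53) = 10^0.27 = 1.862.
Fraction as HOCl = 1 / (1 + 1.862) = 0.3494.
OCl⁻ = (1 − 0.3494) × 1.51 ppm = 0.9824 ppm.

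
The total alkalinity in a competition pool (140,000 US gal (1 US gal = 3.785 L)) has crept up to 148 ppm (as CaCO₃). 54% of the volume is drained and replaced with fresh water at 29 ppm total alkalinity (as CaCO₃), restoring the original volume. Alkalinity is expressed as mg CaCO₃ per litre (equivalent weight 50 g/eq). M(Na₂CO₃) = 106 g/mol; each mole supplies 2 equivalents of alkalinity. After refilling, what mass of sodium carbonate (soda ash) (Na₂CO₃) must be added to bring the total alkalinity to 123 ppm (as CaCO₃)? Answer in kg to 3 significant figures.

Volume: 140,000 US gal × 3.785 L/gal = 529,900 L.
After draining 54% and refilling: 148 × 0.46 + 29 × 0.54 = 83.74 ppm.
Deficit to target: 123 − 83.74 = 39.26 mg/L.
As CaCO₃: 39.26 mg/L × 529,900 L = 20,800 g; ÷ 50 g/eq ÷ 2 = 208 mol Na₂CO₃.
Mass: 208 × 106 = 22,050 g.

22.1 kg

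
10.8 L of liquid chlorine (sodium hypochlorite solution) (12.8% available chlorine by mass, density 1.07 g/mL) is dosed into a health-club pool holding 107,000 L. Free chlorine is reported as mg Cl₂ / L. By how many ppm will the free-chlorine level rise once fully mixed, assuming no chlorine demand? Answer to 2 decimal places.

Mass of solution: 10.8 L × 1000 mL/L × 1.07 g/mL = 11,560 g.
Available chlorine delivered: 11,560 g × 0.128 = 1479 g as Cl₂.
Concentration rise: 1479 g / 107,000 L = 13.82 mg/L = 13.82 ppm.

13.82 ppm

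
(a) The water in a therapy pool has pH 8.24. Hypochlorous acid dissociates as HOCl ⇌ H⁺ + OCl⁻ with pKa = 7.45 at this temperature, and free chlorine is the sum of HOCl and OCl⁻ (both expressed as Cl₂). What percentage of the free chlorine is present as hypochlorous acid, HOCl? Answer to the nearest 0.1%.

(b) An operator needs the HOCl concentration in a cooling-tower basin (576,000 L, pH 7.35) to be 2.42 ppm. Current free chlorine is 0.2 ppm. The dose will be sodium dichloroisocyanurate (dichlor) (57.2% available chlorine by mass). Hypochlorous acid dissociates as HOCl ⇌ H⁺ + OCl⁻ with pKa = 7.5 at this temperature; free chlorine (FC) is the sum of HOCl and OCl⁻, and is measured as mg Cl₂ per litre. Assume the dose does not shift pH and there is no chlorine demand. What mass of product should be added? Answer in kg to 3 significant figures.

(a) [OCl⁻]/[HOCl] = 10^(pH − pKa) = 10^(8.24 − 7.45) = 10^0.79 = 6.166.
(a) Fraction as HOCl = 1 / (1 + 6.166) = 0.1395.

(b) [OCl⁻]/[HOCl] = 10^(pH − pKa) = 10^(7.35 − 7.5) = 0.7079; fraction as HOCl = 1/(1 + 0.7079) = 0.5855.
(b) Free chlorine required for 2.42 ppm HOCl: 2.42 / 0.5855 = 4.133 ppm.
(b) FC to add: 4.133 − 0.2 = 3.933 mg/L as Cl₂.
(b) Cl₂ equivalent: 3.933 mg/L × 576,000 L = 2266 g.
(b) Product at 57.2% available Cl: 2266 / 0.572 = 3961 g.

(a) 14.0%; (b) 3.96 kg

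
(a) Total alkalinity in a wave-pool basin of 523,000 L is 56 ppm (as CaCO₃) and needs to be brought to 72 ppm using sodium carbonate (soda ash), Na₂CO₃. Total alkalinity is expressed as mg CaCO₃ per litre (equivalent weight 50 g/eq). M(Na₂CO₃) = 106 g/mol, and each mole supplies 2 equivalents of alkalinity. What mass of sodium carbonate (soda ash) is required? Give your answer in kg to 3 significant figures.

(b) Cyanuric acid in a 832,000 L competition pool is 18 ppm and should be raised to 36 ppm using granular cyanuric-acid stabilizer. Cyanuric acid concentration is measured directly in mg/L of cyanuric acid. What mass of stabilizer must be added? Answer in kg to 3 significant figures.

(a) 8.87 kg; (b) 15.0 kg

(a) Alkalinity to add: (72 − 56) = 16 mg/L as CaCO₃ × 523,000 L = 8368 g as CaCO₃.
(a) Equivalents: 8368 g ÷ 50 g/eq = 167.4 eq.
(a) Each mole of Na₂CO₃ supplies 2 eq, so 167.4 / 2 = 83.68 mol.
(a) Mass: 83.68 mol × 106 g/mol = 8870 g.

(b) CYA to add: (36 − 18) = 18 mg/L × 832,000 L = 14,980 g cyanuric acid.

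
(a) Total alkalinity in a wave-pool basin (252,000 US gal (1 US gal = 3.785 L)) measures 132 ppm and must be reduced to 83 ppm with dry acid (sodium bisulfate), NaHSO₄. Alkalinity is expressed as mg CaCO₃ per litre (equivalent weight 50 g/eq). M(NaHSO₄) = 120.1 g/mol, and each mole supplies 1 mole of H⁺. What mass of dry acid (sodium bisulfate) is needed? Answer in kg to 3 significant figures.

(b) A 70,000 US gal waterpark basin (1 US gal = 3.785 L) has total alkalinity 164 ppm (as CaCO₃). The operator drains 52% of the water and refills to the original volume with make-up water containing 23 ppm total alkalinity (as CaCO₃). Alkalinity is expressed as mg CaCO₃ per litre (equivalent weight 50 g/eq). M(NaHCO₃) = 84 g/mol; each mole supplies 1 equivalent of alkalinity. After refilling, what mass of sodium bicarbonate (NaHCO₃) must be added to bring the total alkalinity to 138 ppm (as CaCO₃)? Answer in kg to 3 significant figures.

(a) Volume: 252,000 US gal × 3.785 L/gal = 953,820 L.
(a) Alkalinity to neutralize: (132 − 83) = 49 mg/L as CaCO₃ × 953,820 L = 46,740 g as CaCO₃.
(a) Equivalents of H⁺ required: 46,740 ÷ 50 g/eq = 934.7 eq = 934.7 mol NaHSO₄.
(a) Mass of NaHSO₄: 934.7 × 120.1 = 112,300 g.

(b) Volume: 70,000 US gal × 3.785 L/gal = 264,950 L.
(b) After draining 52% and refilling: 164 × 0.48 + 23 × 0.52 = 90.68 ppm.
(b) Deficit to target: 138 − 90.68 = 47.32 mg/L.
(b) As CaCO₃: 47.32 mg/L × 264,950 L = 12,540 g; ÷ 50 g/eq ÷ 1 = 250.7 mol NaHCO₃.
(b) Mass: 250.7 × 84 = 21,060 g.

(a) 112 kg; (b) 21.1 kg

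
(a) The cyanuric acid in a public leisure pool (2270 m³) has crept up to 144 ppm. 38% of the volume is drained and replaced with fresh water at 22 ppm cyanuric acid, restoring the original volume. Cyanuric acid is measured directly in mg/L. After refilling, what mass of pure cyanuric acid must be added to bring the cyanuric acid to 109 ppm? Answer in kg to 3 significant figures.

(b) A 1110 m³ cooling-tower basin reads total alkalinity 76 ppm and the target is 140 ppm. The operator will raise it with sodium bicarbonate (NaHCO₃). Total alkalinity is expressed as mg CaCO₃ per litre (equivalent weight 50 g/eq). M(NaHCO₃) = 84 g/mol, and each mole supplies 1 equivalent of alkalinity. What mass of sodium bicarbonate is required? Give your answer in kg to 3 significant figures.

(a) Volume: 2270 m³ = 2,270,000 L.
(a) After draining 38% and refilling: 144 × 0.62 + 22 × 0.38 = 97.64 ppm.
(a) Deficit to target: 109 − 97.64 = 11.36 mg/L.
(a) Mass: 11.36 mg/L × 2,270,000 L = 25,790 g cyanuric acid.

(b) Volume: 1110 m³ = 1,110,000 L.
(b) Alkalinity to add: (140 − 76) = 64 mg/L as CaCO₃ × 1,110,000 L = 71,040 g as CaCO₃.
(b) Equivalents: 71,040 g ÷ 50 g/eq = 1421 eq.
(b) NaHCO₃ supplies 1 eq per mole → 1421 mol.
(b) Mass: 1421 mol × 84 g/mol = 119,300 g.

(a) 25.8 kg; (b) 119 kg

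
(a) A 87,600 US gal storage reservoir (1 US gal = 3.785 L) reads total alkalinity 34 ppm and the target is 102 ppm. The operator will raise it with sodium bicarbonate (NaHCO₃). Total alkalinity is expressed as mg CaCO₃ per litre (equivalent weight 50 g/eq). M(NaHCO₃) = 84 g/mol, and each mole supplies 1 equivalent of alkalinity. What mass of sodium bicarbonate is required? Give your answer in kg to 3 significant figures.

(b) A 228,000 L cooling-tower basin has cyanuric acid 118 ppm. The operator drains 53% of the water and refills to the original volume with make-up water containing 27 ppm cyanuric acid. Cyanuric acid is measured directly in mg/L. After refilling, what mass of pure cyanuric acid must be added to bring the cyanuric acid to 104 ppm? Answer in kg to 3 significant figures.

(a) Volume: 87,600 US gal × 3.785 L/gal = 331,566 L.
(a) Alkalinity to add: (102 − 34) = 68 mg/L as CaCO₃ × 331,566 L = 22,550 g as CaCO₃.
(a) Equivalents: 22,550 g ÷ 50 g/eq = 450.9 eq.
(a) NaHCO₃ supplies 1 eq per mole → 450.9 mol.
(a) Mass: 450.9 mol × 84 g/mol = 37,880 g.

(b) After draining 53% and refilling: 118 × 0.47 + 27 × 0.53 = 69.77 ppm.
(b) Deficit to target: 104 − 69.77 = 34.23 mg/L.
(b) Mass: 34.23 mg/L × 228,000 L = 7804 g cyanuric acid.

(a) 37.9 kg; (b) 7.80 kg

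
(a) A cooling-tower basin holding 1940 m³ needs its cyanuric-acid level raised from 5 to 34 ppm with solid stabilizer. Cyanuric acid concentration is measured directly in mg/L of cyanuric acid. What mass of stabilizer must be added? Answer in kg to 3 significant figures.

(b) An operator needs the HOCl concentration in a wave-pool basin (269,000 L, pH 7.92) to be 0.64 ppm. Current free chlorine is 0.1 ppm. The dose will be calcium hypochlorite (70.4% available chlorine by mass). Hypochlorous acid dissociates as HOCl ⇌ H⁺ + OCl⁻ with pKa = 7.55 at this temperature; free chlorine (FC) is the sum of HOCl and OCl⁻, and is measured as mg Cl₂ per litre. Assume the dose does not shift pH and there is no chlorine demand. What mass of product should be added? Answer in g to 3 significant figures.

(a) 56.3 kg; (b) 780 g

(a) Volume: 1940 m³ = 1,940,000 L.
(a) CYA to add: (34 − 5) = 29 mg/L × 1,940,000 L = 56,260 g cyanuric acid.

(b) [OCl⁻]/[HOCl] = 10^(pH − pKa) = 10^(7.92 − 7.55) = 2.344; fraction as HOCl = 1/(1 + 2.344) = 0.299.
(b) Free chlorine required for 0.64 ppm HOCl: 0.64 / 0.299 = 2.14 ppm.
(b) FC to add: 2.14 − 0.1 = 2.04 mg/L as Cl₂.
(b) Cl₂ equivalent: 2.04 mg/L × 269,000 L = 548.8 g.
(b) Product at 70.4% available Cl: 548.8 / 0.704 = 779.6 g.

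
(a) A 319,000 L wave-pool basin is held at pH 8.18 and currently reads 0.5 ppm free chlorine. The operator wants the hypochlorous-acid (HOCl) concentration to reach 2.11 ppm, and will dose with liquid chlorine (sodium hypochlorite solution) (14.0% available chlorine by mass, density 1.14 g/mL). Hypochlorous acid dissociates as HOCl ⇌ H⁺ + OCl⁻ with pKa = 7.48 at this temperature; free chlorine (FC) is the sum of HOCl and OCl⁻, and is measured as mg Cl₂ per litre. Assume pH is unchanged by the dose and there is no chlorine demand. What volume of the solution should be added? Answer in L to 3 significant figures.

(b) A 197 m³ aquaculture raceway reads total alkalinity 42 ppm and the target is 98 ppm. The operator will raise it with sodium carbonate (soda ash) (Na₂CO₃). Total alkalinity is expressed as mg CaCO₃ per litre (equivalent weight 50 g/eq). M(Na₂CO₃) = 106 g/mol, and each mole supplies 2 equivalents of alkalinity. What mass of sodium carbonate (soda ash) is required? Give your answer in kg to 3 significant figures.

(a) [OCl⁻]/[HOCl] = 10^(pH − pKa) = 10^(8.18 − 7.48) = 5.012; fraction as HOCl = 1/(1 + 5.012) = 0.1663.
(a) Free chlorine required for 2.11 ppm HOCl: 2.11 / 0.1663 = 12.69 ppm.
(a) FC to add: 12.69 − 0.5 = 12.19 mg/L as Cl₂.
(a) Cl₂ equivalent: 12.19 mg/L × 319,000 L = 3887 g.
(a) Product at 14.0% available Cl: 3887 / 0.14 = 27,760 g.
(a) Volume: 27,760 g ÷ 1.14 g/mL = 24,350 mL.

(b) Volume: 197 m³ = 197,000 L.
(b) Alkalinity to add: (98 − 42) = 56 mg/L as CaCO₃ × 197,000 L = 11,030 g as CaCO₃.
(b) Equivalents: 11,030 g ÷ 50 g/eq = 220.6 eq.
(b) Each mole of Na₂CO₃ supplies 2 eq, so 220.6 / 2 = 110.3 mol.
(b) Mass: 110.3 mol × 106 g/mol = 11,690 g.

(a) 24.4 L; (b) 11.7 kg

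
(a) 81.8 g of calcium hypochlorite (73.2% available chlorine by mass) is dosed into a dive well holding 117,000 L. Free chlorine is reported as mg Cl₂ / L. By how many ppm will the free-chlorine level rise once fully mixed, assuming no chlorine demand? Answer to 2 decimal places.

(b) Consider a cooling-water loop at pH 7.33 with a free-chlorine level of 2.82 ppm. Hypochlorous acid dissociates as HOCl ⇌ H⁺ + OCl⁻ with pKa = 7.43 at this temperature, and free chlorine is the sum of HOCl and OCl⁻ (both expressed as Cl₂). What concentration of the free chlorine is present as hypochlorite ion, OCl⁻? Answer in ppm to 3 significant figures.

(a) Available chlorine delivered: 81.8 g × 0.732 = 59.88 g as Cl₂.
(a) Concentration rise: 59.88 g / 117,000 L = 0.5118 mg/L = 0.51 ppm.

(b) [OCl⁻]/[HOCl] = 10^(pH − pKa) = 10^(7.33 − 7.43) = 10^-0.10 = 0.7943.
(b) Fraction as HOCl = 1 / (1 + 0.7943) = 0.5573.
(b) OCl⁻ = (1 − 0.5573) × 2.82 ppm = 1.248 ppm.

(a) 0.51 ppm; (b) 1.25 ppm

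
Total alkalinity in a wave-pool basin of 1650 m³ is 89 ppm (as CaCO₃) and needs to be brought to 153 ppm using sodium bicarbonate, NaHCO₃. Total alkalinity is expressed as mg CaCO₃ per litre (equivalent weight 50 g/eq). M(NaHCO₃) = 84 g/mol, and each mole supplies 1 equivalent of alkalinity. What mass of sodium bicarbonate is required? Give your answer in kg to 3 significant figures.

Volume: 1650 m³ = 1,650,000 L.
Alkalinity to add: (153 − 89) = 64 mg/L as CaCO₃ × 1,650,000 L = 105,600 g as CaCO₃.
Equivalents: 105,600 g ÷ 50 g/eq = 2112 eq.
NaHCO₃ supplies 1 eq per mole → 2112 mol.
Mass: 2112 mol × 84 g/mol = 177,400 g.

177 kg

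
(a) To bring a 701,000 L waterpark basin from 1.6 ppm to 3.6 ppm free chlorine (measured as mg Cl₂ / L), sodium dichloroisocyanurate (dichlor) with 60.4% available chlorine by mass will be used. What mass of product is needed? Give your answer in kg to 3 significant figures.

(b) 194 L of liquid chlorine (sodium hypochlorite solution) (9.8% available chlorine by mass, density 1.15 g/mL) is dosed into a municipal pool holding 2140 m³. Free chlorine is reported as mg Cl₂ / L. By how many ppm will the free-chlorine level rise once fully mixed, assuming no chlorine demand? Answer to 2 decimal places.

(a) 2.32 kg; (b) 10.22 ppm

(a) Chlorine deficit: 3.6 − 1.6 = 2 ppm = 2 mg/L as Cl₂.
(a) Cl₂ equivalent needed: 2 mg/L × 701,000 L = 1,402,000 mg = 1402 g.
(a) Product at 60.4% available chlorine: 1402 / 0.604 = 2321 g.

(b) Volume: 2140 m³ = 2,140,000 L.
(b) Mass of solution: 194 L × 1000 mL/L × 1.15 g/mL = 223,100 g.
(b) Available chlorine delivered: 223,100 g × 0.098 = 21,860 g as Cl₂.
(b) Concentration rise: 21,860 g / 2,140,000 L = 10.22 mg/L = 10.22 ppm.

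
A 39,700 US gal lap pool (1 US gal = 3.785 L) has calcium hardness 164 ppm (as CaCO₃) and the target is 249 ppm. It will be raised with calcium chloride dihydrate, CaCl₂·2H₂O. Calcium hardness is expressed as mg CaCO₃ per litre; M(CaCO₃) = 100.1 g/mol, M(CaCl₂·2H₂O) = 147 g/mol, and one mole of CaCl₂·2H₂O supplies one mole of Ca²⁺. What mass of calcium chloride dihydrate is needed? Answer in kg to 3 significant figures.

Volume: 39,700 US gal × 3.785 L/gal = 150,264 L.
Hardness to add: (249 − 164) = 85 mg/L as CaCO₃ × 150,264 L = 12,770 g as CaCO₃.
Moles of Ca²⁺ (1 mol Ca²⁺ ≡ 1 mol CaCO₃): 12,770 / 100.1 g/mol = 127.6 mol.
Mass of CaCl₂·2H₂O: 127.6 × 147 = 18,760 g.

18.8 kg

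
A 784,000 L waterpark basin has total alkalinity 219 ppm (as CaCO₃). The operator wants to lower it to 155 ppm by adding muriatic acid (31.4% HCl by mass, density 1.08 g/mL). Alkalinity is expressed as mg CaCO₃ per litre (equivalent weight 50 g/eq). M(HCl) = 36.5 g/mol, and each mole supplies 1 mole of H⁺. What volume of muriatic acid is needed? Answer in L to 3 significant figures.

Alkalinity to neutralize: (219 − 155) = 64 mg/L as CaCO₃ × 784,000 L = 50,180 g as CaCO₃.
Equivalents of H⁺ required: 50,180 ÷ 50 g/eq = 1004 eq = 1004 mol HCl.
Mass of HCl: 1004 × 36.5 = 36,630 g.
Mass of 31.4% solution: 36,630 / 0.314 = 116,700 g.
Volume: 116,700 g ÷ 1.08 g/mL = 108,000 mL.

108 L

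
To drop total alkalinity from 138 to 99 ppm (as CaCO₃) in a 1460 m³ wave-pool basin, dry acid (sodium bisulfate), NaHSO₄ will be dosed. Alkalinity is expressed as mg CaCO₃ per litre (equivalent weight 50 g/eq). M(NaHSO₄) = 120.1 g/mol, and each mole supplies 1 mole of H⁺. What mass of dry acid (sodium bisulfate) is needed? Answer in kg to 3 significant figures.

137 kg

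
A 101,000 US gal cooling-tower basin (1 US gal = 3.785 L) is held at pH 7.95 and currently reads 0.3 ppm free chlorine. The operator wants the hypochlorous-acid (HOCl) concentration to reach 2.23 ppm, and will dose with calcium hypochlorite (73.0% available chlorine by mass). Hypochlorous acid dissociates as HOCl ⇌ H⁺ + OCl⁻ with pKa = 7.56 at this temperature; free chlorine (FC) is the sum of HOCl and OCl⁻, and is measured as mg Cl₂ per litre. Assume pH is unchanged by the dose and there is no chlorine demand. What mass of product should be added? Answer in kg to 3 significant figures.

3.88 kg

Volume: 101,000 US gal × 3.785 L/gal = 382,285 L.
[OCl⁻]/[HOCl] = 10^(pH − pKa) = 10^(7.95 − 7.56) = 2.455; fraction as HOCl = 1/(1 + 2.455) = 0.2895.
Free chlorine required for 2.23 ppm HOCl: 2.23 / 0.2895 = 7.704 ppm.
FC to add: 7.704 − 0.3 = 7.404 mg/L as Cl₂.
Cl₂ equivalent: 7.404 mg/L × 382,285 L = 2830 g.
Product at 73.0% available Cl: 2830 / 0.73 = 3877 g.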